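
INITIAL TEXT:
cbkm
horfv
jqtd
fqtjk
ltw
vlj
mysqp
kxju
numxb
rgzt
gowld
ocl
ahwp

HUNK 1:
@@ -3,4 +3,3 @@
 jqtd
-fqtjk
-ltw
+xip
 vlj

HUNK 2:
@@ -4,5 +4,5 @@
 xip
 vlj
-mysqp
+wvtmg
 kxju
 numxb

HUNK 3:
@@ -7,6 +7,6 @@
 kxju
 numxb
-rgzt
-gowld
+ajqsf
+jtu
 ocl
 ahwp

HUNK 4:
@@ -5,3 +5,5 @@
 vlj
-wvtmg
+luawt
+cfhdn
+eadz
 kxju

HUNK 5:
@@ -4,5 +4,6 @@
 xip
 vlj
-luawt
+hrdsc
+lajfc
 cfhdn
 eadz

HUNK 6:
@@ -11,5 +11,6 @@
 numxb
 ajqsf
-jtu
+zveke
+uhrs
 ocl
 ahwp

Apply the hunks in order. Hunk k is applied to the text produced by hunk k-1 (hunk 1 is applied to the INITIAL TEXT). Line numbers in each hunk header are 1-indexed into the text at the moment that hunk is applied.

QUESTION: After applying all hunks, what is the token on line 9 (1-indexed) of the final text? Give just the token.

Hunk 1: at line 3 remove [fqtjk,ltw] add [xip] -> 12 lines: cbkm horfv jqtd xip vlj mysqp kxju numxb rgzt gowld ocl ahwp
Hunk 2: at line 4 remove [mysqp] add [wvtmg] -> 12 lines: cbkm horfv jqtd xip vlj wvtmg kxju numxb rgzt gowld ocl ahwp
Hunk 3: at line 7 remove [rgzt,gowld] add [ajqsf,jtu] -> 12 lines: cbkm horfv jqtd xip vlj wvtmg kxju numxb ajqsf jtu ocl ahwp
Hunk 4: at line 5 remove [wvtmg] add [luawt,cfhdn,eadz] -> 14 lines: cbkm horfv jqtd xip vlj luawt cfhdn eadz kxju numxb ajqsf jtu ocl ahwp
Hunk 5: at line 4 remove [luawt] add [hrdsc,lajfc] -> 15 lines: cbkm horfv jqtd xip vlj hrdsc lajfc cfhdn eadz kxju numxb ajqsf jtu ocl ahwp
Hunk 6: at line 11 remove [jtu] add [zveke,uhrs] -> 16 lines: cbkm horfv jqtd xip vlj hrdsc lajfc cfhdn eadz kxju numxb ajqsf zveke uhrs ocl ahwp
Final line 9: eadz

Answer: eadz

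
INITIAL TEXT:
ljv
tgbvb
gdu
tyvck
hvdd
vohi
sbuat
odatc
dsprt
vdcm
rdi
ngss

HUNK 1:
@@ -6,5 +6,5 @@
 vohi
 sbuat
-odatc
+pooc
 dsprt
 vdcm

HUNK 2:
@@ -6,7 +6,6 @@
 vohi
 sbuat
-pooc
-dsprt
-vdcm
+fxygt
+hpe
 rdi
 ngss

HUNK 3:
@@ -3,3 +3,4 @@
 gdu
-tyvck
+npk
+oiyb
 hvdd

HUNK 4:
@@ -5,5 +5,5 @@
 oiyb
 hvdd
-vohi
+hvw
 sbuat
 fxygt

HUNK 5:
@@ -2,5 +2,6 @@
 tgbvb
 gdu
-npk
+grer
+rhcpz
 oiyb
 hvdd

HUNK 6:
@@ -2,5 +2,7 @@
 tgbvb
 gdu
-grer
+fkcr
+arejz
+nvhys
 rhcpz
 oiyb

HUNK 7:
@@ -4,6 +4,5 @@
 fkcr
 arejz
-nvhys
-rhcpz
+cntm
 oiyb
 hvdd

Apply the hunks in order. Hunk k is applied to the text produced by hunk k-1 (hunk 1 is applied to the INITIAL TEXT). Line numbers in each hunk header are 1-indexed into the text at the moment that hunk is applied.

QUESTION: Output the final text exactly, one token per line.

Hunk 1: at line 6 remove [odatc] add [pooc] -> 12 lines: ljv tgbvb gdu tyvck hvdd vohi sbuat pooc dsprt vdcm rdi ngss
Hunk 2: at line 6 remove [pooc,dsprt,vdcm] add [fxygt,hpe] -> 11 lines: ljv tgbvb gdu tyvck hvdd vohi sbuat fxygt hpe rdi ngss
Hunk 3: at line 3 remove [tyvck] add [npk,oiyb] -> 12 lines: ljv tgbvb gdu npk oiyb hvdd vohi sbuat fxygt hpe rdi ngss
Hunk 4: at line 5 remove [vohi] add [hvw] -> 12 lines: ljv tgbvb gdu npk oiyb hvdd hvw sbuat fxygt hpe rdi ngss
Hunk 5: at line 2 remove [npk] add [grer,rhcpz] -> 13 lines: ljv tgbvb gdu grer rhcpz oiyb hvdd hvw sbuat fxygt hpe rdi ngss
Hunk 6: at line 2 remove [grer] add [fkcr,arejz,nvhys] -> 15 lines: ljv tgbvb gdu fkcr arejz nvhys rhcpz oiyb hvdd hvw sbuat fxygt hpe rdi ngss
Hunk 7: at line 4 remove [nvhys,rhcpz] add [cntm] -> 14 lines: ljv tgbvb gdu fkcr arejz cntm oiyb hvdd hvw sbuat fxygt hpe rdi ngss

Answer: ljv
tgbvb
gdu
fkcr
arejz
cntm
oiyb
hvdd
hvw
sbuat
fxygt
hpe
rdi
ngss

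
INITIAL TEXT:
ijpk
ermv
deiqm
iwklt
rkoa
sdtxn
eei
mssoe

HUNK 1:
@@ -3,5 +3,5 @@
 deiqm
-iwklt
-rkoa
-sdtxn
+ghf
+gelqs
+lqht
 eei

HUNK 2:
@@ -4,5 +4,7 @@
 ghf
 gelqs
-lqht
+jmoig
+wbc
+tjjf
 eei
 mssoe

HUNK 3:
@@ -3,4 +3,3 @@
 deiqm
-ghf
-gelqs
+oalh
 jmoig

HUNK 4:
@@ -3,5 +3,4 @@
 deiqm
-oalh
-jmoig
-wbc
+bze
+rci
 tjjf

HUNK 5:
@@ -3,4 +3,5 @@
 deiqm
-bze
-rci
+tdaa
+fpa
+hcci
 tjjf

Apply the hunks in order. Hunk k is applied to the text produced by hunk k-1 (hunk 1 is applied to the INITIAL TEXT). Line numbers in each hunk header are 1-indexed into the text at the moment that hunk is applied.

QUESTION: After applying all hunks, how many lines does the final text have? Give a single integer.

Answer: 9

Derivation:
Hunk 1: at line 3 remove [iwklt,rkoa,sdtxn] add [ghf,gelqs,lqht] -> 8 lines: ijpk ermv deiqm ghf gelqs lqht eei mssoe
Hunk 2: at line 4 remove [lqht] add [jmoig,wbc,tjjf] -> 10 lines: ijpk ermv deiqm ghf gelqs jmoig wbc tjjf eei mssoe
Hunk 3: at line 3 remove [ghf,gelqs] add [oalh] -> 9 lines: ijpk ermv deiqm oalh jmoig wbc tjjf eei mssoe
Hunk 4: at line 3 remove [oalh,jmoig,wbc] add [bze,rci] -> 8 lines: ijpk ermv deiqm bze rci tjjf eei mssoe
Hunk 5: at line 3 remove [bze,rci] add [tdaa,fpa,hcci] -> 9 lines: ijpk ermv deiqm tdaa fpa hcci tjjf eei mssoe
Final line count: 9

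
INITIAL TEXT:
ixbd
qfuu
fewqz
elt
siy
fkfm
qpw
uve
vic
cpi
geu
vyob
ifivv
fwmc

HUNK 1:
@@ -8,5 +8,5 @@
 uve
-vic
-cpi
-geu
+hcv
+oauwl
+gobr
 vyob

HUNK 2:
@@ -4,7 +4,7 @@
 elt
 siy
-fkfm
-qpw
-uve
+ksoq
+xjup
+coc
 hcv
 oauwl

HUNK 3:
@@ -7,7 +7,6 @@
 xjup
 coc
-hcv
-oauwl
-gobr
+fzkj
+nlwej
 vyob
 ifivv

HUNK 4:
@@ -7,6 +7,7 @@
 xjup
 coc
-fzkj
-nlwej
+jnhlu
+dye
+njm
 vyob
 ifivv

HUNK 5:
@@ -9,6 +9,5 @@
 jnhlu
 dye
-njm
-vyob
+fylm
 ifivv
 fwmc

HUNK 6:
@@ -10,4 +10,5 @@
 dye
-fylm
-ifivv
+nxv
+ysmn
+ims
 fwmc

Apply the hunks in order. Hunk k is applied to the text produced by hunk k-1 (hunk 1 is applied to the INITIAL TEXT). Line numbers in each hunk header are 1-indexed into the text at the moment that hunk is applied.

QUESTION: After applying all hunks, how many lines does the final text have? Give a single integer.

Hunk 1: at line 8 remove [vic,cpi,geu] add [hcv,oauwl,gobr] -> 14 lines: ixbd qfuu fewqz elt siy fkfm qpw uve hcv oauwl gobr vyob ifivv fwmc
Hunk 2: at line 4 remove [fkfm,qpw,uve] add [ksoq,xjup,coc] -> 14 lines: ixbd qfuu fewqz elt siy ksoq xjup coc hcv oauwl gobr vyob ifivv fwmc
Hunk 3: at line 7 remove [hcv,oauwl,gobr] add [fzkj,nlwej] -> 13 lines: ixbd qfuu fewqz elt siy ksoq xjup coc fzkj nlwej vyob ifivv fwmc
Hunk 4: at line 7 remove [fzkj,nlwej] add [jnhlu,dye,njm] -> 14 lines: ixbd qfuu fewqz elt siy ksoq xjup coc jnhlu dye njm vyob ifivv fwmc
Hunk 5: at line 9 remove [njm,vyob] add [fylm] -> 13 lines: ixbd qfuu fewqz elt siy ksoq xjup coc jnhlu dye fylm ifivv fwmc
Hunk 6: at line 10 remove [fylm,ifivv] add [nxv,ysmn,ims] -> 14 lines: ixbd qfuu fewqz elt siy ksoq xjup coc jnhlu dye nxv ysmn ims fwmc
Final line count: 14

Answer: 14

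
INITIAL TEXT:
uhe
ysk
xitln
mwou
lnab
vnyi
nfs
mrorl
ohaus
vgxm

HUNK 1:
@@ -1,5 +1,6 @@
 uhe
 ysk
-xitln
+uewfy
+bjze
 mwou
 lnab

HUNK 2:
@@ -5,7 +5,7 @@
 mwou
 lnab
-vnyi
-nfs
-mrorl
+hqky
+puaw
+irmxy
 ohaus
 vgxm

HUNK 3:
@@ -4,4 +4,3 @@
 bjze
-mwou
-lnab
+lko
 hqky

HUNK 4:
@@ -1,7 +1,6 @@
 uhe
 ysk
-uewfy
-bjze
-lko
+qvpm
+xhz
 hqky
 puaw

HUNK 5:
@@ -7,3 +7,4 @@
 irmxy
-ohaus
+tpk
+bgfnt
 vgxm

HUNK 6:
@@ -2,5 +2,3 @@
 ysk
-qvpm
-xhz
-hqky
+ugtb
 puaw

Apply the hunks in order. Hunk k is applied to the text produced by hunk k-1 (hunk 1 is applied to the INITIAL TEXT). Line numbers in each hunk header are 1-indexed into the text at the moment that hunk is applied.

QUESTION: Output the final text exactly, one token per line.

Hunk 1: at line 1 remove [xitln] add [uewfy,bjze] -> 11 lines: uhe ysk uewfy bjze mwou lnab vnyi nfs mrorl ohaus vgxm
Hunk 2: at line 5 remove [vnyi,nfs,mrorl] add [hqky,puaw,irmxy] -> 11 lines: uhe ysk uewfy bjze mwou lnab hqky puaw irmxy ohaus vgxm
Hunk 3: at line 4 remove [mwou,lnab] add [lko] -> 10 lines: uhe ysk uewfy bjze lko hqky puaw irmxy ohaus vgxm
Hunk 4: at line 1 remove [uewfy,bjze,lko] add [qvpm,xhz] -> 9 lines: uhe ysk qvpm xhz hqky puaw irmxy ohaus vgxm
Hunk 5: at line 7 remove [ohaus] add [tpk,bgfnt] -> 10 lines: uhe ysk qvpm xhz hqky puaw irmxy tpk bgfnt vgxm
Hunk 6: at line 2 remove [qvpm,xhz,hqky] add [ugtb] -> 8 lines: uhe ysk ugtb puaw irmxy tpk bgfnt vgxm

Answer: uhe
ysk
ugtb
puaw
irmxy
tpk
bgfnt
vgxm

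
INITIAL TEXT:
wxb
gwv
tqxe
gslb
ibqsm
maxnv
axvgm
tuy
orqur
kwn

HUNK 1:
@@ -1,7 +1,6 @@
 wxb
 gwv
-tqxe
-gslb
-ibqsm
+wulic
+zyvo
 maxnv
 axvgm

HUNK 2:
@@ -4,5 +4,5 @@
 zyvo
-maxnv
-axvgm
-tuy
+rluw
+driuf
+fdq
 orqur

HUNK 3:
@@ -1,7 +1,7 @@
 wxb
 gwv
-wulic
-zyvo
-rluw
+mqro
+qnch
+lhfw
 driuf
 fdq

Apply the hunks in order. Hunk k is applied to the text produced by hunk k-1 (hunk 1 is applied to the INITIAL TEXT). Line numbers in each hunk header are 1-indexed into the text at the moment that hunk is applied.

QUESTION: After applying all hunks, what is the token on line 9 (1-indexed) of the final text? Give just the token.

Answer: kwn

Derivation:
Hunk 1: at line 1 remove [tqxe,gslb,ibqsm] add [wulic,zyvo] -> 9 lines: wxb gwv wulic zyvo maxnv axvgm tuy orqur kwn
Hunk 2: at line 4 remove [maxnv,axvgm,tuy] add [rluw,driuf,fdq] -> 9 lines: wxb gwv wulic zyvo rluw driuf fdq orqur kwn
Hunk 3: at line 1 remove [wulic,zyvo,rluw] add [mqro,qnch,lhfw] -> 9 lines: wxb gwv mqro qnch lhfw driuf fdq orqur kwn
Final line 9: kwn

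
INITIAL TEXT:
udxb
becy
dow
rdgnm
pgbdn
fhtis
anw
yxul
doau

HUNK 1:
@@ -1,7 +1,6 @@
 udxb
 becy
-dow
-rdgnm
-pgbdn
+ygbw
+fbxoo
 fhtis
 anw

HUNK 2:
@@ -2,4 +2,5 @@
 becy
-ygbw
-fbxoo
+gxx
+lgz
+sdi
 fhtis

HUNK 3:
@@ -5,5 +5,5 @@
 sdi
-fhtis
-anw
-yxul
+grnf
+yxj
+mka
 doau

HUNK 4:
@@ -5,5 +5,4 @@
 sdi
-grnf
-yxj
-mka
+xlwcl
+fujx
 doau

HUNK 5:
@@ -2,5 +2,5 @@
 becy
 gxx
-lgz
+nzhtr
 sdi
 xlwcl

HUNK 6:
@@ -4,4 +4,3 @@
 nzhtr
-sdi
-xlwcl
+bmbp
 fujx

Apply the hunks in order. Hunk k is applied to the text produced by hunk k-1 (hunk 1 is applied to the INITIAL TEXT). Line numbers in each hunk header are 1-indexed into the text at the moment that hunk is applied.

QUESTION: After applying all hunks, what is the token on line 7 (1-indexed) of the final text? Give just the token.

Answer: doau

Derivation:
Hunk 1: at line 1 remove [dow,rdgnm,pgbdn] add [ygbw,fbxoo] -> 8 lines: udxb becy ygbw fbxoo fhtis anw yxul doau
Hunk 2: at line 2 remove [ygbw,fbxoo] add [gxx,lgz,sdi] -> 9 lines: udxb becy gxx lgz sdi fhtis anw yxul doau
Hunk 3: at line 5 remove [fhtis,anw,yxul] add [grnf,yxj,mka] -> 9 lines: udxb becy gxx lgz sdi grnf yxj mka doau
Hunk 4: at line 5 remove [grnf,yxj,mka] add [xlwcl,fujx] -> 8 lines: udxb becy gxx lgz sdi xlwcl fujx doau
Hunk 5: at line 2 remove [lgz] add [nzhtr] -> 8 lines: udxb becy gxx nzhtr sdi xlwcl fujx doau
Hunk 6: at line 4 remove [sdi,xlwcl] add [bmbp] -> 7 lines: udxb becy gxx nzhtr bmbp fujx doau
Final line 7: doau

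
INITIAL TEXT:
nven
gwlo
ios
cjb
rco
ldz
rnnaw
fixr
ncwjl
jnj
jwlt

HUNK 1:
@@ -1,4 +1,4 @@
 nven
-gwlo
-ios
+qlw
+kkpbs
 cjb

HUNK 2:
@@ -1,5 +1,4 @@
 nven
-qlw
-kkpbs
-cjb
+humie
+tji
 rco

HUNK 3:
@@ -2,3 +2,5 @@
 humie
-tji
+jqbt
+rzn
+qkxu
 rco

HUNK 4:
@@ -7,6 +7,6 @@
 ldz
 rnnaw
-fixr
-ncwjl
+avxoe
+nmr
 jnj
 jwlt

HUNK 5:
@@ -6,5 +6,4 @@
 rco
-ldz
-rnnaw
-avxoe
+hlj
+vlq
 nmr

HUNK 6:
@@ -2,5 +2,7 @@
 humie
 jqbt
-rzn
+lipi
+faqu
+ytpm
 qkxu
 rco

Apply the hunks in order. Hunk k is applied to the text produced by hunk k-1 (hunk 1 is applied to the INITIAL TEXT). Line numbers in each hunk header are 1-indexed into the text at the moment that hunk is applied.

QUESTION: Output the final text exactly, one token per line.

Hunk 1: at line 1 remove [gwlo,ios] add [qlw,kkpbs] -> 11 lines: nven qlw kkpbs cjb rco ldz rnnaw fixr ncwjl jnj jwlt
Hunk 2: at line 1 remove [qlw,kkpbs,cjb] add [humie,tji] -> 10 lines: nven humie tji rco ldz rnnaw fixr ncwjl jnj jwlt
Hunk 3: at line 2 remove [tji] add [jqbt,rzn,qkxu] -> 12 lines: nven humie jqbt rzn qkxu rco ldz rnnaw fixr ncwjl jnj jwlt
Hunk 4: at line 7 remove [fixr,ncwjl] add [avxoe,nmr] -> 12 lines: nven humie jqbt rzn qkxu rco ldz rnnaw avxoe nmr jnj jwlt
Hunk 5: at line 6 remove [ldz,rnnaw,avxoe] add [hlj,vlq] -> 11 lines: nven humie jqbt rzn qkxu rco hlj vlq nmr jnj jwlt
Hunk 6: at line 2 remove [rzn] add [lipi,faqu,ytpm] -> 13 lines: nven humie jqbt lipi faqu ytpm qkxu rco hlj vlq nmr jnj jwlt

Answer: nven
humie
jqbt
lipi
faqu
ytpm
qkxu
rco
hlj
vlq
nmr
jnj
jwlt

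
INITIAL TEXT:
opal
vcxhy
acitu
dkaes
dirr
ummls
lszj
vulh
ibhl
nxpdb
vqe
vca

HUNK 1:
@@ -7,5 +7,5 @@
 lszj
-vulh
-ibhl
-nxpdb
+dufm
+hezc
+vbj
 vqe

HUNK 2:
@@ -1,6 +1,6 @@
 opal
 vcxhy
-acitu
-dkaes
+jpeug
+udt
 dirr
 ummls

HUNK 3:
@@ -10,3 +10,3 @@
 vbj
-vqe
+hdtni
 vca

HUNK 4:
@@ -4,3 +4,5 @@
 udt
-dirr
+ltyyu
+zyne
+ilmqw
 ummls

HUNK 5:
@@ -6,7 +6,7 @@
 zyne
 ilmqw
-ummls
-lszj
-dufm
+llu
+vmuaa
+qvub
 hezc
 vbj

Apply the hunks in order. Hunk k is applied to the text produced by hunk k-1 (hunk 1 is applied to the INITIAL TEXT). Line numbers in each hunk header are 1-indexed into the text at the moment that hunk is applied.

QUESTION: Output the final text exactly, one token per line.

Hunk 1: at line 7 remove [vulh,ibhl,nxpdb] add [dufm,hezc,vbj] -> 12 lines: opal vcxhy acitu dkaes dirr ummls lszj dufm hezc vbj vqe vca
Hunk 2: at line 1 remove [acitu,dkaes] add [jpeug,udt] -> 12 lines: opal vcxhy jpeug udt dirr ummls lszj dufm hezc vbj vqe vca
Hunk 3: at line 10 remove [vqe] add [hdtni] -> 12 lines: opal vcxhy jpeug udt dirr ummls lszj dufm hezc vbj hdtni vca
Hunk 4: at line 4 remove [dirr] add [ltyyu,zyne,ilmqw] -> 14 lines: opal vcxhy jpeug udt ltyyu zyne ilmqw ummls lszj dufm hezc vbj hdtni vca
Hunk 5: at line 6 remove [ummls,lszj,dufm] add [llu,vmuaa,qvub] -> 14 lines: opal vcxhy jpeug udt ltyyu zyne ilmqw llu vmuaa qvub hezc vbj hdtni vca

Answer: opal
vcxhy
jpeug
udt
ltyyu
zyne
ilmqw
llu
vmuaa
qvub
hezc
vbj
hdtni
vca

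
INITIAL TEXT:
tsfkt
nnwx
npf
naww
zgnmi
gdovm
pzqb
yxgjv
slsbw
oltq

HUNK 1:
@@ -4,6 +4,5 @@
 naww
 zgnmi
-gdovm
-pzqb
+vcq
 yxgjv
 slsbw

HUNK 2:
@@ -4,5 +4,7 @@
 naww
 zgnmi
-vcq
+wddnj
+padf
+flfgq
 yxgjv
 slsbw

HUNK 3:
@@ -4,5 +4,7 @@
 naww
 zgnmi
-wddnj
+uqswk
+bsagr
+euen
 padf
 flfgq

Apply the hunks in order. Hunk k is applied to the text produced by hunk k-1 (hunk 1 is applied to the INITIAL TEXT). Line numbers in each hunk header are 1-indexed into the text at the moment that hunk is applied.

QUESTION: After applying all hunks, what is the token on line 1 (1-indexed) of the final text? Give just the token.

Hunk 1: at line 4 remove [gdovm,pzqb] add [vcq] -> 9 lines: tsfkt nnwx npf naww zgnmi vcq yxgjv slsbw oltq
Hunk 2: at line 4 remove [vcq] add [wddnj,padf,flfgq] -> 11 lines: tsfkt nnwx npf naww zgnmi wddnj padf flfgq yxgjv slsbw oltq
Hunk 3: at line 4 remove [wddnj] add [uqswk,bsagr,euen] -> 13 lines: tsfkt nnwx npf naww zgnmi uqswk bsagr euen padf flfgq yxgjv slsbw oltq
Final line 1: tsfkt

Answer: tsfkt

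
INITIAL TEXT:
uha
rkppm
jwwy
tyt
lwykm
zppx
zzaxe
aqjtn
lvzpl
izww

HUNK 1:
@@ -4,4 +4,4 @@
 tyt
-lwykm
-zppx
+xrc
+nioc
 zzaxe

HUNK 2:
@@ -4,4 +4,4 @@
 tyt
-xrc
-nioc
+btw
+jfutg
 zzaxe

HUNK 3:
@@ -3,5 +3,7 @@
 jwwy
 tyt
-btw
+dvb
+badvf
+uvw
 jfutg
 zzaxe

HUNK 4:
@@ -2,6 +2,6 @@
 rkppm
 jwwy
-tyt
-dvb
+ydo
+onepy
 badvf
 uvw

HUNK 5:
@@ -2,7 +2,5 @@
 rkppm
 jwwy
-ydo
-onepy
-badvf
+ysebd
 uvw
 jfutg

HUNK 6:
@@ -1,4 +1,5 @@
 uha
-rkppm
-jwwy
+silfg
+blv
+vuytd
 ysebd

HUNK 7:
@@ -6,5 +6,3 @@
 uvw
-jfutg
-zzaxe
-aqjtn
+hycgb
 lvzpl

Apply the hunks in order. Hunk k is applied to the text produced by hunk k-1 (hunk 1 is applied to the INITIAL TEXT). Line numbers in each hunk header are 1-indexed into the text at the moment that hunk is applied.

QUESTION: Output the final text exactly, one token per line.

Answer: uha
silfg
blv
vuytd
ysebd
uvw
hycgb
lvzpl
izww

Derivation:
Hunk 1: at line 4 remove [lwykm,zppx] add [xrc,nioc] -> 10 lines: uha rkppm jwwy tyt xrc nioc zzaxe aqjtn lvzpl izww
Hunk 2: at line 4 remove [xrc,nioc] add [btw,jfutg] -> 10 lines: uha rkppm jwwy tyt btw jfutg zzaxe aqjtn lvzpl izww
Hunk 3: at line 3 remove [btw] add [dvb,badvf,uvw] -> 12 lines: uha rkppm jwwy tyt dvb badvf uvw jfutg zzaxe aqjtn lvzpl izww
Hunk 4: at line 2 remove [tyt,dvb] add [ydo,onepy] -> 12 lines: uha rkppm jwwy ydo onepy badvf uvw jfutg zzaxe aqjtn lvzpl izww
Hunk 5: at line 2 remove [ydo,onepy,badvf] add [ysebd] -> 10 lines: uha rkppm jwwy ysebd uvw jfutg zzaxe aqjtn lvzpl izww
Hunk 6: at line 1 remove [rkppm,jwwy] add [silfg,blv,vuytd] -> 11 lines: uha silfg blv vuytd ysebd uvw jfutg zzaxe aqjtn lvzpl izww
Hunk 7: at line 6 remove [jfutg,zzaxe,aqjtn] add [hycgb] -> 9 lines: uha silfg blv vuytd ysebd uvw hycgb lvzpl izww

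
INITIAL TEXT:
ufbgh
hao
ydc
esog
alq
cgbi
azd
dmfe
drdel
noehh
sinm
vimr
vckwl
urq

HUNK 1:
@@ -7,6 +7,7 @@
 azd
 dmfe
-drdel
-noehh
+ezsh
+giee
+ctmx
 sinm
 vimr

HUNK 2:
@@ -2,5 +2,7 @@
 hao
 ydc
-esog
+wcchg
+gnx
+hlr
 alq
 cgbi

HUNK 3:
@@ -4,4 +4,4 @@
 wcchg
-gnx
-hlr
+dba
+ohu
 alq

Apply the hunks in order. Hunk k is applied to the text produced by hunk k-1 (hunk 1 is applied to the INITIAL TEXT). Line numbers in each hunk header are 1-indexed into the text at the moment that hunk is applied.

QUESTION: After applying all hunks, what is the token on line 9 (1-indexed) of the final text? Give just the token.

Hunk 1: at line 7 remove [drdel,noehh] add [ezsh,giee,ctmx] -> 15 lines: ufbgh hao ydc esog alq cgbi azd dmfe ezsh giee ctmx sinm vimr vckwl urq
Hunk 2: at line 2 remove [esog] add [wcchg,gnx,hlr] -> 17 lines: ufbgh hao ydc wcchg gnx hlr alq cgbi azd dmfe ezsh giee ctmx sinm vimr vckwl urq
Hunk 3: at line 4 remove [gnx,hlr] add [dba,ohu] -> 17 lines: ufbgh hao ydc wcchg dba ohu alq cgbi azd dmfe ezsh giee ctmx sinm vimr vckwl urq
Final line 9: azd

Answer: azd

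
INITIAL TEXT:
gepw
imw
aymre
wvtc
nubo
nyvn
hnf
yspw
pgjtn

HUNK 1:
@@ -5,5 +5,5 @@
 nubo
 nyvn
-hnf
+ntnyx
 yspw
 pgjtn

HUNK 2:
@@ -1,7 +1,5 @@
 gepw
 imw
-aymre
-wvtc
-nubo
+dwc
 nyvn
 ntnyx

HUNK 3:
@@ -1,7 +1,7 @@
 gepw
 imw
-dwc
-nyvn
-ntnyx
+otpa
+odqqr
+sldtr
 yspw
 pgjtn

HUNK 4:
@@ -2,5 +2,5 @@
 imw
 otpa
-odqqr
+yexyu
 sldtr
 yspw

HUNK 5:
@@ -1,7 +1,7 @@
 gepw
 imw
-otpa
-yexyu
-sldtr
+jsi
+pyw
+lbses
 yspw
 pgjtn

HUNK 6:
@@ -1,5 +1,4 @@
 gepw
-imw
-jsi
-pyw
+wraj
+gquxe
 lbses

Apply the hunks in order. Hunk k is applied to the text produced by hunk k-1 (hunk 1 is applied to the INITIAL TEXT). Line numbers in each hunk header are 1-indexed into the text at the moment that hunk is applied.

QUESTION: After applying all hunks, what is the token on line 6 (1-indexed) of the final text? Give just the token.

Answer: pgjtn

Derivation:
Hunk 1: at line 5 remove [hnf] add [ntnyx] -> 9 lines: gepw imw aymre wvtc nubo nyvn ntnyx yspw pgjtn
Hunk 2: at line 1 remove [aymre,wvtc,nubo] add [dwc] -> 7 lines: gepw imw dwc nyvn ntnyx yspw pgjtn
Hunk 3: at line 1 remove [dwc,nyvn,ntnyx] add [otpa,odqqr,sldtr] -> 7 lines: gepw imw otpa odqqr sldtr yspw pgjtn
Hunk 4: at line 2 remove [odqqr] add [yexyu] -> 7 lines: gepw imw otpa yexyu sldtr yspw pgjtn
Hunk 5: at line 1 remove [otpa,yexyu,sldtr] add [jsi,pyw,lbses] -> 7 lines: gepw imw jsi pyw lbses yspw pgjtn
Hunk 6: at line 1 remove [imw,jsi,pyw] add [wraj,gquxe] -> 6 lines: gepw wraj gquxe lbses yspw pgjtn
Final line 6: pgjtn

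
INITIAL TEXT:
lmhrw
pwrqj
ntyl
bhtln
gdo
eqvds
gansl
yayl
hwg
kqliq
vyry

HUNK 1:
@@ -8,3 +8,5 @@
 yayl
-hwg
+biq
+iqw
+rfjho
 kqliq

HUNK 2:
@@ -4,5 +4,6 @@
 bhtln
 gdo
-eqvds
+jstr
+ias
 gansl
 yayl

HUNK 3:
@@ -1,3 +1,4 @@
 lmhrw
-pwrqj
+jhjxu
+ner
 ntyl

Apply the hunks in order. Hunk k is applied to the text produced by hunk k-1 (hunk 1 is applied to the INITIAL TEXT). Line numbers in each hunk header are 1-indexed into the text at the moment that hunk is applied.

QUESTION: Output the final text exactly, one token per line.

Hunk 1: at line 8 remove [hwg] add [biq,iqw,rfjho] -> 13 lines: lmhrw pwrqj ntyl bhtln gdo eqvds gansl yayl biq iqw rfjho kqliq vyry
Hunk 2: at line 4 remove [eqvds] add [jstr,ias] -> 14 lines: lmhrw pwrqj ntyl bhtln gdo jstr ias gansl yayl biq iqw rfjho kqliq vyry
Hunk 3: at line 1 remove [pwrqj] add [jhjxu,ner] -> 15 lines: lmhrw jhjxu ner ntyl bhtln gdo jstr ias gansl yayl biq iqw rfjho kqliq vyry

Answer: lmhrw
jhjxu
ner
ntyl
bhtln
gdo
jstr
ias
gansl
yayl
biq
iqw
rfjho
kqliq
vyry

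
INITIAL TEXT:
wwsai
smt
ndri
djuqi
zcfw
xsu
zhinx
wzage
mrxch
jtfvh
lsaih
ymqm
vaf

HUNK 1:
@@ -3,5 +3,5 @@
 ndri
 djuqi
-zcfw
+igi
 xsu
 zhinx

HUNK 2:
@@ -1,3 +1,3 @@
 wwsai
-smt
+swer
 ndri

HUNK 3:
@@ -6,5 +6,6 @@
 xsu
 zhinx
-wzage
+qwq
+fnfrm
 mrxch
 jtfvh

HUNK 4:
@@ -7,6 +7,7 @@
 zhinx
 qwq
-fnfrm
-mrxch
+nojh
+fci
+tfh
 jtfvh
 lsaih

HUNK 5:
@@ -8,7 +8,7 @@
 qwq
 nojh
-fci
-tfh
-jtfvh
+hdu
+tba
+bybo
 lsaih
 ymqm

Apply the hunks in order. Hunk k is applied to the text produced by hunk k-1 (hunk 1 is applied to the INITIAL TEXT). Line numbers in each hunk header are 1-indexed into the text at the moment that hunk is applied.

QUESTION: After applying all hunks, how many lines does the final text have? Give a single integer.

Hunk 1: at line 3 remove [zcfw] add [igi] -> 13 lines: wwsai smt ndri djuqi igi xsu zhinx wzage mrxch jtfvh lsaih ymqm vaf
Hunk 2: at line 1 remove [smt] add [swer] -> 13 lines: wwsai swer ndri djuqi igi xsu zhinx wzage mrxch jtfvh lsaih ymqm vaf
Hunk 3: at line 6 remove [wzage] add [qwq,fnfrm] -> 14 lines: wwsai swer ndri djuqi igi xsu zhinx qwq fnfrm mrxch jtfvh lsaih ymqm vaf
Hunk 4: at line 7 remove [fnfrm,mrxch] add [nojh,fci,tfh] -> 15 lines: wwsai swer ndri djuqi igi xsu zhinx qwq nojh fci tfh jtfvh lsaih ymqm vaf
Hunk 5: at line 8 remove [fci,tfh,jtfvh] add [hdu,tba,bybo] -> 15 lines: wwsai swer ndri djuqi igi xsu zhinx qwq nojh hdu tba bybo lsaih ymqm vaf
Final line count: 15

Answer: 15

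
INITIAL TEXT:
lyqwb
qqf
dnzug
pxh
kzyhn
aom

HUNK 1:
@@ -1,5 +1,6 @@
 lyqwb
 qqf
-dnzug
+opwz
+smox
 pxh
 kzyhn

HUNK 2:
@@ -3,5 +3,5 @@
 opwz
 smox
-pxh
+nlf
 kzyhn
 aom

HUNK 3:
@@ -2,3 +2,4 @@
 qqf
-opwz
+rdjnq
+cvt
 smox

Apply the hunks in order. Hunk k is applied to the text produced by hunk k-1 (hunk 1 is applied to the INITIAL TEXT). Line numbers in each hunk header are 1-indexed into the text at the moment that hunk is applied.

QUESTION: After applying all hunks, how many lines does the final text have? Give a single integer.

Answer: 8

Derivation:
Hunk 1: at line 1 remove [dnzug] add [opwz,smox] -> 7 lines: lyqwb qqf opwz smox pxh kzyhn aom
Hunk 2: at line 3 remove [pxh] add [nlf] -> 7 lines: lyqwb qqf opwz smox nlf kzyhn aom
Hunk 3: at line 2 remove [opwz] add [rdjnq,cvt] -> 8 lines: lyqwb qqf rdjnq cvt smox nlf kzyhn aom
Final line count: 8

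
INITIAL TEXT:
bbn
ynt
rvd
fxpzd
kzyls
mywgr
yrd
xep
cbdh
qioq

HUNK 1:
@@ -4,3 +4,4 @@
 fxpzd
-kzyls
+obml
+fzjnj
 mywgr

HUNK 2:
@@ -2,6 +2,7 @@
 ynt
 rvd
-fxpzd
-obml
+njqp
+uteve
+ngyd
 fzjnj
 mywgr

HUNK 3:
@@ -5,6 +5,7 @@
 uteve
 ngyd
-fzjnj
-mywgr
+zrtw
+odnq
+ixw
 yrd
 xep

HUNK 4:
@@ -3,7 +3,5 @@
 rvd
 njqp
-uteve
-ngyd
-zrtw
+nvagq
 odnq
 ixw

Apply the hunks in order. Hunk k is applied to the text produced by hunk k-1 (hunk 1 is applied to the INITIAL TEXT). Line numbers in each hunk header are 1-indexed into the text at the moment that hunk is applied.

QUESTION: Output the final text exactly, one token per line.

Hunk 1: at line 4 remove [kzyls] add [obml,fzjnj] -> 11 lines: bbn ynt rvd fxpzd obml fzjnj mywgr yrd xep cbdh qioq
Hunk 2: at line 2 remove [fxpzd,obml] add [njqp,uteve,ngyd] -> 12 lines: bbn ynt rvd njqp uteve ngyd fzjnj mywgr yrd xep cbdh qioq
Hunk 3: at line 5 remove [fzjnj,mywgr] add [zrtw,odnq,ixw] -> 13 lines: bbn ynt rvd njqp uteve ngyd zrtw odnq ixw yrd xep cbdh qioq
Hunk 4: at line 3 remove [uteve,ngyd,zrtw] add [nvagq] -> 11 lines: bbn ynt rvd njqp nvagq odnq ixw yrd xep cbdh qioq

Answer: bbn
ynt
rvd
njqp
nvagq
odnq
ixw
yrd
xep
cbdh
qioq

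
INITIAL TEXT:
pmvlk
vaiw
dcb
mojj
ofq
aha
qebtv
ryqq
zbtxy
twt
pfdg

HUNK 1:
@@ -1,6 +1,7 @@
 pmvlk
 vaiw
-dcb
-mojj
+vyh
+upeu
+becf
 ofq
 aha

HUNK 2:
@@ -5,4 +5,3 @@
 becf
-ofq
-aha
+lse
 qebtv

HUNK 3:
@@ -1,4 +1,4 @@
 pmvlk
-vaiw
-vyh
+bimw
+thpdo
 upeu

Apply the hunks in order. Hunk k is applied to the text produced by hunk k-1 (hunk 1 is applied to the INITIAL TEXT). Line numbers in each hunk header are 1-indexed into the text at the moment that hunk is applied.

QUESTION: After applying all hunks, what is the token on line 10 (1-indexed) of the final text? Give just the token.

Hunk 1: at line 1 remove [dcb,mojj] add [vyh,upeu,becf] -> 12 lines: pmvlk vaiw vyh upeu becf ofq aha qebtv ryqq zbtxy twt pfdg
Hunk 2: at line 5 remove [ofq,aha] add [lse] -> 11 lines: pmvlk vaiw vyh upeu becf lse qebtv ryqq zbtxy twt pfdg
Hunk 3: at line 1 remove [vaiw,vyh] add [bimw,thpdo] -> 11 lines: pmvlk bimw thpdo upeu becf lse qebtv ryqq zbtxy twt pfdg
Final line 10: twt

Answer: twt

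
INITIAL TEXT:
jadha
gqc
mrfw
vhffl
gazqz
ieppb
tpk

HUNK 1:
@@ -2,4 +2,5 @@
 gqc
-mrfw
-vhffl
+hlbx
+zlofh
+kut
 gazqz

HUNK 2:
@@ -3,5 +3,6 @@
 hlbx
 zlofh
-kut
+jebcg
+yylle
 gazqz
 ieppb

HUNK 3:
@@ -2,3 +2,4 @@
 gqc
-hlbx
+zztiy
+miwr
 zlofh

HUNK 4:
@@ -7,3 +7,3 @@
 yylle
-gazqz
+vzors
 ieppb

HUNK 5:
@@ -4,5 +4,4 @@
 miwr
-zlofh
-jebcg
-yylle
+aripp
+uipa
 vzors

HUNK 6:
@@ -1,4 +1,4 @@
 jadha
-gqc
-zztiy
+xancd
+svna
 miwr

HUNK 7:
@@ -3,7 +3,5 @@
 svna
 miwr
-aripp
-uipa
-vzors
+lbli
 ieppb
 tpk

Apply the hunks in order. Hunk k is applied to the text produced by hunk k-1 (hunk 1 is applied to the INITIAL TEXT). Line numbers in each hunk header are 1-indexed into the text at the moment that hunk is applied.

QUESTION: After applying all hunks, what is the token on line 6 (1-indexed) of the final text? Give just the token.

Answer: ieppb

Derivation:
Hunk 1: at line 2 remove [mrfw,vhffl] add [hlbx,zlofh,kut] -> 8 lines: jadha gqc hlbx zlofh kut gazqz ieppb tpk
Hunk 2: at line 3 remove [kut] add [jebcg,yylle] -> 9 lines: jadha gqc hlbx zlofh jebcg yylle gazqz ieppb tpk
Hunk 3: at line 2 remove [hlbx] add [zztiy,miwr] -> 10 lines: jadha gqc zztiy miwr zlofh jebcg yylle gazqz ieppb tpk
Hunk 4: at line 7 remove [gazqz] add [vzors] -> 10 lines: jadha gqc zztiy miwr zlofh jebcg yylle vzors ieppb tpk
Hunk 5: at line 4 remove [zlofh,jebcg,yylle] add [aripp,uipa] -> 9 lines: jadha gqc zztiy miwr aripp uipa vzors ieppb tpk
Hunk 6: at line 1 remove [gqc,zztiy] add [xancd,svna] -> 9 lines: jadha xancd svna miwr aripp uipa vzors ieppb tpk
Hunk 7: at line 3 remove [aripp,uipa,vzors] add [lbli] -> 7 lines: jadha xancd svna miwr lbli ieppb tpk
Final line 6: ieppb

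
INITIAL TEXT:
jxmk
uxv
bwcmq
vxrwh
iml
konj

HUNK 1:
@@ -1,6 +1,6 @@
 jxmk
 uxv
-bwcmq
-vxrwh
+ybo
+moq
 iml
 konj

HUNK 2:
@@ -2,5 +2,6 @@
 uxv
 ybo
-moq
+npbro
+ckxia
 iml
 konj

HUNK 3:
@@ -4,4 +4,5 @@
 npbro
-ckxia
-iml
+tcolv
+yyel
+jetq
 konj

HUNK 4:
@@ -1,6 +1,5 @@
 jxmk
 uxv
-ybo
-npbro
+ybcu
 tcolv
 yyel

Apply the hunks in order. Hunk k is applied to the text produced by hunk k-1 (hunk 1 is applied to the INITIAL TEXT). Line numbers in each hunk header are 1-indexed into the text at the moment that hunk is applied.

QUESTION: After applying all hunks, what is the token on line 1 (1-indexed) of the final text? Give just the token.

Answer: jxmk

Derivation:
Hunk 1: at line 1 remove [bwcmq,vxrwh] add [ybo,moq] -> 6 lines: jxmk uxv ybo moq iml konj
Hunk 2: at line 2 remove [moq] add [npbro,ckxia] -> 7 lines: jxmk uxv ybo npbro ckxia iml konj
Hunk 3: at line 4 remove [ckxia,iml] add [tcolv,yyel,jetq] -> 8 lines: jxmk uxv ybo npbro tcolv yyel jetq konj
Hunk 4: at line 1 remove [ybo,npbro] add [ybcu] -> 7 lines: jxmk uxv ybcu tcolv yyel jetq konj
Final line 1: jxmk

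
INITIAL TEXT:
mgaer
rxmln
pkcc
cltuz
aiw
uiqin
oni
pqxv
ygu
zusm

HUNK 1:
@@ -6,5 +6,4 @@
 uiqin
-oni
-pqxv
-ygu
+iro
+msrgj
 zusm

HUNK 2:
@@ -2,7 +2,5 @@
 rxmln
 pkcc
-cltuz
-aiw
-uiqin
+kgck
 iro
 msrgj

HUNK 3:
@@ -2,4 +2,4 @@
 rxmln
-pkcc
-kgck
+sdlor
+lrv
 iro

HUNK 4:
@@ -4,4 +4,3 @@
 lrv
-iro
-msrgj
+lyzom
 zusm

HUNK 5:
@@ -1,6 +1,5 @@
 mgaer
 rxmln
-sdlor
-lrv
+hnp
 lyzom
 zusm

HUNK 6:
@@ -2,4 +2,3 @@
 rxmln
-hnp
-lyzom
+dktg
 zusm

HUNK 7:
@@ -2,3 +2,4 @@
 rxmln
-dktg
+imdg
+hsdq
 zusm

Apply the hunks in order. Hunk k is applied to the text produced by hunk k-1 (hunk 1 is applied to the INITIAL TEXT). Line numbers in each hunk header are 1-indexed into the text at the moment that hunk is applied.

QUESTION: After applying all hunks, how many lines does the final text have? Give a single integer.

Answer: 5

Derivation:
Hunk 1: at line 6 remove [oni,pqxv,ygu] add [iro,msrgj] -> 9 lines: mgaer rxmln pkcc cltuz aiw uiqin iro msrgj zusm
Hunk 2: at line 2 remove [cltuz,aiw,uiqin] add [kgck] -> 7 lines: mgaer rxmln pkcc kgck iro msrgj zusm
Hunk 3: at line 2 remove [pkcc,kgck] add [sdlor,lrv] -> 7 lines: mgaer rxmln sdlor lrv iro msrgj zusm
Hunk 4: at line 4 remove [iro,msrgj] add [lyzom] -> 6 lines: mgaer rxmln sdlor lrv lyzom zusm
Hunk 5: at line 1 remove [sdlor,lrv] add [hnp] -> 5 lines: mgaer rxmln hnp lyzom zusm
Hunk 6: at line 2 remove [hnp,lyzom] add [dktg] -> 4 lines: mgaer rxmln dktg zusm
Hunk 7: at line 2 remove [dktg] add [imdg,hsdq] -> 5 lines: mgaer rxmln imdg hsdq zusm
Final line count: 5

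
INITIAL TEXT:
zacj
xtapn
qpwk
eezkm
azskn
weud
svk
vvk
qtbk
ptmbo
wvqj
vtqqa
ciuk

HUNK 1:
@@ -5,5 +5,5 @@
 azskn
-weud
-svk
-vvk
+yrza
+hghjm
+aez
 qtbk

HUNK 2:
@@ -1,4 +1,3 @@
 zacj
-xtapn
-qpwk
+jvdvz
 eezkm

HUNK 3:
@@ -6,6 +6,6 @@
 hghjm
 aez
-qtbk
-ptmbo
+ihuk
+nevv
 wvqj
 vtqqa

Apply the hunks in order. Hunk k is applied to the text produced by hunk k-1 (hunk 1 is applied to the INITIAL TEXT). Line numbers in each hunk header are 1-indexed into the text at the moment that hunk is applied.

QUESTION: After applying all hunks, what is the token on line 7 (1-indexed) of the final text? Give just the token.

Answer: aez

Derivation:
Hunk 1: at line 5 remove [weud,svk,vvk] add [yrza,hghjm,aez] -> 13 lines: zacj xtapn qpwk eezkm azskn yrza hghjm aez qtbk ptmbo wvqj vtqqa ciuk
Hunk 2: at line 1 remove [xtapn,qpwk] add [jvdvz] -> 12 lines: zacj jvdvz eezkm azskn yrza hghjm aez qtbk ptmbo wvqj vtqqa ciuk
Hunk 3: at line 6 remove [qtbk,ptmbo] add [ihuk,nevv] -> 12 lines: zacj jvdvz eezkm azskn yrza hghjm aez ihuk nevv wvqj vtqqa ciuk
Final line 7: aez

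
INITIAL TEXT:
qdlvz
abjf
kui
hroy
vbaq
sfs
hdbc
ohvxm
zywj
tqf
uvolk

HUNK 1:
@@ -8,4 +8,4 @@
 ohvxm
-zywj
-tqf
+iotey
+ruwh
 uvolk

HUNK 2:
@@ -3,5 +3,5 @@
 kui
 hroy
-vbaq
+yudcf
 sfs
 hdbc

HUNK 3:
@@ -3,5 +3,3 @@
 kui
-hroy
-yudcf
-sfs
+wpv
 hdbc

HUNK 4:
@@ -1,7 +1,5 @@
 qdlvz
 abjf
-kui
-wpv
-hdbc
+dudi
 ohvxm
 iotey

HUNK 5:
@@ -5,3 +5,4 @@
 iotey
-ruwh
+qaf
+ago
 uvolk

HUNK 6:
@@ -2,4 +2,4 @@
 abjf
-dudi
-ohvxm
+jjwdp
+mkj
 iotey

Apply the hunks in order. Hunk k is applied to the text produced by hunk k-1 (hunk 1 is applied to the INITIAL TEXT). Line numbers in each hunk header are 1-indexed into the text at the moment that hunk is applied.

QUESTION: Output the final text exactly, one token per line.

Answer: qdlvz
abjf
jjwdp
mkj
iotey
qaf
ago
uvolk

Derivation:
Hunk 1: at line 8 remove [zywj,tqf] add [iotey,ruwh] -> 11 lines: qdlvz abjf kui hroy vbaq sfs hdbc ohvxm iotey ruwh uvolk
Hunk 2: at line 3 remove [vbaq] add [yudcf] -> 11 lines: qdlvz abjf kui hroy yudcf sfs hdbc ohvxm iotey ruwh uvolk
Hunk 3: at line 3 remove [hroy,yudcf,sfs] add [wpv] -> 9 lines: qdlvz abjf kui wpv hdbc ohvxm iotey ruwh uvolk
Hunk 4: at line 1 remove [kui,wpv,hdbc] add [dudi] -> 7 lines: qdlvz abjf dudi ohvxm iotey ruwh uvolk
Hunk 5: at line 5 remove [ruwh] add [qaf,ago] -> 8 lines: qdlvz abjf dudi ohvxm iotey qaf ago uvolk
Hunk 6: at line 2 remove [dudi,ohvxm] add [jjwdp,mkj] -> 8 lines: qdlvz abjf jjwdp mkj iotey qaf ago uvolk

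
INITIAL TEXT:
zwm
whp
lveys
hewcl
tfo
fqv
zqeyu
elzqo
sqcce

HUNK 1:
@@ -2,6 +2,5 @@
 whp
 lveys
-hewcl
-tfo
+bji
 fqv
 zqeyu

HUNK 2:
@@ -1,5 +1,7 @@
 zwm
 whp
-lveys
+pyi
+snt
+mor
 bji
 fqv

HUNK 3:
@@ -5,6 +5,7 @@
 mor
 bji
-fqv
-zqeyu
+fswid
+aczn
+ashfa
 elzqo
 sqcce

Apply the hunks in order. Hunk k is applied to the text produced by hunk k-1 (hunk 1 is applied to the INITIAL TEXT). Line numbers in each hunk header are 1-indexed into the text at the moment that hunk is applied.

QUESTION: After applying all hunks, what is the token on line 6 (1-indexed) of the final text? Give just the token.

Hunk 1: at line 2 remove [hewcl,tfo] add [bji] -> 8 lines: zwm whp lveys bji fqv zqeyu elzqo sqcce
Hunk 2: at line 1 remove [lveys] add [pyi,snt,mor] -> 10 lines: zwm whp pyi snt mor bji fqv zqeyu elzqo sqcce
Hunk 3: at line 5 remove [fqv,zqeyu] add [fswid,aczn,ashfa] -> 11 lines: zwm whp pyi snt mor bji fswid aczn ashfa elzqo sqcce
Final line 6: bji

Answer: bji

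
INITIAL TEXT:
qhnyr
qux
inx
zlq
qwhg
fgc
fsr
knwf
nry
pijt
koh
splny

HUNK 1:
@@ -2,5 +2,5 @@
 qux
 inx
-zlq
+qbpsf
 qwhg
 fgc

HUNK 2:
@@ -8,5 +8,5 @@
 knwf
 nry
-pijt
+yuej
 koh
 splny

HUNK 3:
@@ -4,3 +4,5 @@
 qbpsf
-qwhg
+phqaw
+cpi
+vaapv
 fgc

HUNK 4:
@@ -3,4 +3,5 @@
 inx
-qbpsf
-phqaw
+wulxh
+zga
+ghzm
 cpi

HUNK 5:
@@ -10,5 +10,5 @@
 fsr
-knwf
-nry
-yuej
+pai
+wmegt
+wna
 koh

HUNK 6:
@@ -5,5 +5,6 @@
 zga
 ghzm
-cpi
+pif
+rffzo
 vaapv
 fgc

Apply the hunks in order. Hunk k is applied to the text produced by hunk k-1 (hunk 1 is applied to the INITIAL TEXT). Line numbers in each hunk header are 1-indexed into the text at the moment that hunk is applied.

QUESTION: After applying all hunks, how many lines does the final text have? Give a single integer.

Answer: 16

Derivation:
Hunk 1: at line 2 remove [zlq] add [qbpsf] -> 12 lines: qhnyr qux inx qbpsf qwhg fgc fsr knwf nry pijt koh splny
Hunk 2: at line 8 remove [pijt] add [yuej] -> 12 lines: qhnyr qux inx qbpsf qwhg fgc fsr knwf nry yuej koh splny
Hunk 3: at line 4 remove [qwhg] add [phqaw,cpi,vaapv] -> 14 lines: qhnyr qux inx qbpsf phqaw cpi vaapv fgc fsr knwf nry yuej koh splny
Hunk 4: at line 3 remove [qbpsf,phqaw] add [wulxh,zga,ghzm] -> 15 lines: qhnyr qux inx wulxh zga ghzm cpi vaapv fgc fsr knwf nry yuej koh splny
Hunk 5: at line 10 remove [knwf,nry,yuej] add [pai,wmegt,wna] -> 15 lines: qhnyr qux inx wulxh zga ghzm cpi vaapv fgc fsr pai wmegt wna koh splny
Hunk 6: at line 5 remove [cpi] add [pif,rffzo] -> 16 lines: qhnyr qux inx wulxh zga ghzm pif rffzo vaapv fgc fsr pai wmegt wna koh splny
Final line count: 16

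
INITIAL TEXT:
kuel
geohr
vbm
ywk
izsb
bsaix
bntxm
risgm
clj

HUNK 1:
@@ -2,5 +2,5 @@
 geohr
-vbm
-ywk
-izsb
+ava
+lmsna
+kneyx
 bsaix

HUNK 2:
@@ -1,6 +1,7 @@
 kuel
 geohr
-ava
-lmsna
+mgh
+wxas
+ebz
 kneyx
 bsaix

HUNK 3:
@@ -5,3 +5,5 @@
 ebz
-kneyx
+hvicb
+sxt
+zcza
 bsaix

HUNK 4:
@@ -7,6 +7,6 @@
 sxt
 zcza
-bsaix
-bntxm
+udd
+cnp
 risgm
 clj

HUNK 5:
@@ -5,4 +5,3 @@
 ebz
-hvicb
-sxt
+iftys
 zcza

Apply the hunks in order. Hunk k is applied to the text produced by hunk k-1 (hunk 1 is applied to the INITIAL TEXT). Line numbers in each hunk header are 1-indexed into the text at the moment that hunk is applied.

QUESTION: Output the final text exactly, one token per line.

Hunk 1: at line 2 remove [vbm,ywk,izsb] add [ava,lmsna,kneyx] -> 9 lines: kuel geohr ava lmsna kneyx bsaix bntxm risgm clj
Hunk 2: at line 1 remove [ava,lmsna] add [mgh,wxas,ebz] -> 10 lines: kuel geohr mgh wxas ebz kneyx bsaix bntxm risgm clj
Hunk 3: at line 5 remove [kneyx] add [hvicb,sxt,zcza] -> 12 lines: kuel geohr mgh wxas ebz hvicb sxt zcza bsaix bntxm risgm clj
Hunk 4: at line 7 remove [bsaix,bntxm] add [udd,cnp] -> 12 lines: kuel geohr mgh wxas ebz hvicb sxt zcza udd cnp risgm clj
Hunk 5: at line 5 remove [hvicb,sxt] add [iftys] -> 11 lines: kuel geohr mgh wxas ebz iftys zcza udd cnp risgm clj

Answer: kuel
geohr
mgh
wxas
ebz
iftys
zcza
udd
cnp
risgm
clj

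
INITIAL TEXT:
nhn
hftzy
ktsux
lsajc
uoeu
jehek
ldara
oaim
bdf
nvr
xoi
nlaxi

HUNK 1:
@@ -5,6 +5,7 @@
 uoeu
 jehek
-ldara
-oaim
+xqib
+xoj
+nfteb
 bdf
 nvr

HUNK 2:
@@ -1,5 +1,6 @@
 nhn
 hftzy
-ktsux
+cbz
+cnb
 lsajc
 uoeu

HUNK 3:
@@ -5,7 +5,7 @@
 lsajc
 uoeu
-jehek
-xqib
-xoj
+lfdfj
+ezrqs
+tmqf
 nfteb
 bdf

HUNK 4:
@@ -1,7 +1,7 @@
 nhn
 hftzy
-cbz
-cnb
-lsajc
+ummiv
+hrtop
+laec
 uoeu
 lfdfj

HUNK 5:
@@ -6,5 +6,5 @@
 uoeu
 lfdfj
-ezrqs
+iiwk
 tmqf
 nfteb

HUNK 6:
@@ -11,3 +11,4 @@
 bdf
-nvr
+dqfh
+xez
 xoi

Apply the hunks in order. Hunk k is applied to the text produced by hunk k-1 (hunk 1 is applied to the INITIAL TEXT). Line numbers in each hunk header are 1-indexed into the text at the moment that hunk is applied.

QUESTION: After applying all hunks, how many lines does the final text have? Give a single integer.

Answer: 15

Derivation:
Hunk 1: at line 5 remove [ldara,oaim] add [xqib,xoj,nfteb] -> 13 lines: nhn hftzy ktsux lsajc uoeu jehek xqib xoj nfteb bdf nvr xoi nlaxi
Hunk 2: at line 1 remove [ktsux] add [cbz,cnb] -> 14 lines: nhn hftzy cbz cnb lsajc uoeu jehek xqib xoj nfteb bdf nvr xoi nlaxi
Hunk 3: at line 5 remove [jehek,xqib,xoj] add [lfdfj,ezrqs,tmqf] -> 14 lines: nhn hftzy cbz cnb lsajc uoeu lfdfj ezrqs tmqf nfteb bdf nvr xoi nlaxi
Hunk 4: at line 1 remove [cbz,cnb,lsajc] add [ummiv,hrtop,laec] -> 14 lines: nhn hftzy ummiv hrtop laec uoeu lfdfj ezrqs tmqf nfteb bdf nvr xoi nlaxi
Hunk 5: at line 6 remove [ezrqs] add [iiwk] -> 14 lines: nhn hftzy ummiv hrtop laec uoeu lfdfj iiwk tmqf nfteb bdf nvr xoi nlaxi
Hunk 6: at line 11 remove [nvr] add [dqfh,xez] -> 15 lines: nhn hftzy ummiv hrtop laec uoeu lfdfj iiwk tmqf nfteb bdf dqfh xez xoi nlaxi
Final line count: 15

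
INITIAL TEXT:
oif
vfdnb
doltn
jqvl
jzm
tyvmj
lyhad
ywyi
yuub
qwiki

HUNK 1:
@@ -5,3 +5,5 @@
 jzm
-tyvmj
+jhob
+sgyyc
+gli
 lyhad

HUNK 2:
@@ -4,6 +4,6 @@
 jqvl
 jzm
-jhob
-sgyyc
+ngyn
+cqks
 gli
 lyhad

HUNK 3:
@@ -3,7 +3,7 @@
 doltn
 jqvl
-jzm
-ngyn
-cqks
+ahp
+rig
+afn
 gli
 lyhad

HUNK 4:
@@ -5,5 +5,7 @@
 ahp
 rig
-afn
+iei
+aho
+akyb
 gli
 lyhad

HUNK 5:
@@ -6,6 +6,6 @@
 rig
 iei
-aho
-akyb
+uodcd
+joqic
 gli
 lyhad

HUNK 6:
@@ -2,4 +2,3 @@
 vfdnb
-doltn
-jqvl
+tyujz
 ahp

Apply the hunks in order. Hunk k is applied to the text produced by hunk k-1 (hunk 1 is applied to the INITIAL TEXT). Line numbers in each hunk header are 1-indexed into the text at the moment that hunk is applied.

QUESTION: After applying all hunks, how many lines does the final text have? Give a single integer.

Hunk 1: at line 5 remove [tyvmj] add [jhob,sgyyc,gli] -> 12 lines: oif vfdnb doltn jqvl jzm jhob sgyyc gli lyhad ywyi yuub qwiki
Hunk 2: at line 4 remove [jhob,sgyyc] add [ngyn,cqks] -> 12 lines: oif vfdnb doltn jqvl jzm ngyn cqks gli lyhad ywyi yuub qwiki
Hunk 3: at line 3 remove [jzm,ngyn,cqks] add [ahp,rig,afn] -> 12 lines: oif vfdnb doltn jqvl ahp rig afn gli lyhad ywyi yuub qwiki
Hunk 4: at line 5 remove [afn] add [iei,aho,akyb] -> 14 lines: oif vfdnb doltn jqvl ahp rig iei aho akyb gli lyhad ywyi yuub qwiki
Hunk 5: at line 6 remove [aho,akyb] add [uodcd,joqic] -> 14 lines: oif vfdnb doltn jqvl ahp rig iei uodcd joqic gli lyhad ywyi yuub qwiki
Hunk 6: at line 2 remove [doltn,jqvl] add [tyujz] -> 13 lines: oif vfdnb tyujz ahp rig iei uodcd joqic gli lyhad ywyi yuub qwiki
Final line count: 13

Answer: 13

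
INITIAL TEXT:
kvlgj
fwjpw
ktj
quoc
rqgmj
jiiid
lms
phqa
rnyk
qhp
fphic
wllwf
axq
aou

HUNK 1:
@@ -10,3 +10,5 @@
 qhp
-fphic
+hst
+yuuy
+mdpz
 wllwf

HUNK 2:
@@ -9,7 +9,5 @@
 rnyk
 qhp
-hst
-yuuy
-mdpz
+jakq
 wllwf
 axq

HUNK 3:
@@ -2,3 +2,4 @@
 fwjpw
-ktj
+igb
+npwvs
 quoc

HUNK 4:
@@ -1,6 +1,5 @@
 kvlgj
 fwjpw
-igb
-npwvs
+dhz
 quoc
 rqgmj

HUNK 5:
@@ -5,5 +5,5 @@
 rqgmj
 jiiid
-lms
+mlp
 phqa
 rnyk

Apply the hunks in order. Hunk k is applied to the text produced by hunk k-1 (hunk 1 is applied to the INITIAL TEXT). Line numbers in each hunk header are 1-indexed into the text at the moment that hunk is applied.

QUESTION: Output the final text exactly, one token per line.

Hunk 1: at line 10 remove [fphic] add [hst,yuuy,mdpz] -> 16 lines: kvlgj fwjpw ktj quoc rqgmj jiiid lms phqa rnyk qhp hst yuuy mdpz wllwf axq aou
Hunk 2: at line 9 remove [hst,yuuy,mdpz] add [jakq] -> 14 lines: kvlgj fwjpw ktj quoc rqgmj jiiid lms phqa rnyk qhp jakq wllwf axq aou
Hunk 3: at line 2 remove [ktj] add [igb,npwvs] -> 15 lines: kvlgj fwjpw igb npwvs quoc rqgmj jiiid lms phqa rnyk qhp jakq wllwf axq aou
Hunk 4: at line 1 remove [igb,npwvs] add [dhz] -> 14 lines: kvlgj fwjpw dhz quoc rqgmj jiiid lms phqa rnyk qhp jakq wllwf axq aou
Hunk 5: at line 5 remove [lms] add [mlp] -> 14 lines: kvlgj fwjpw dhz quoc rqgmj jiiid mlp phqa rnyk qhp jakq wllwf axq aou

Answer: kvlgj
fwjpw
dhz
quoc
rqgmj
jiiid
mlp
phqa
rnyk
qhp
jakq
wllwf
axq
aou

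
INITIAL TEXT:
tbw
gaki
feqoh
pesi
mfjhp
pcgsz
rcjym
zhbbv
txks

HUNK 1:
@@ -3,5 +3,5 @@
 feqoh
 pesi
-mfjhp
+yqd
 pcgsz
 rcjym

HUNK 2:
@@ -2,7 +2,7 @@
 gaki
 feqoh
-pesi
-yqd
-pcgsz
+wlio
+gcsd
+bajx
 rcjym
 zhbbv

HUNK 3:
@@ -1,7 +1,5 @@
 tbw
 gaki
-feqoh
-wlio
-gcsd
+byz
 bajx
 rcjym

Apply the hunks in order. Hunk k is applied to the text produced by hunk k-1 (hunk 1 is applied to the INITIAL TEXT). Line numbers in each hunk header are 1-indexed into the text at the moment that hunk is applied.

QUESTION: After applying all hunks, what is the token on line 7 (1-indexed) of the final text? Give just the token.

Answer: txks

Derivation:
Hunk 1: at line 3 remove [mfjhp] add [yqd] -> 9 lines: tbw gaki feqoh pesi yqd pcgsz rcjym zhbbv txks
Hunk 2: at line 2 remove [pesi,yqd,pcgsz] add [wlio,gcsd,bajx] -> 9 lines: tbw gaki feqoh wlio gcsd bajx rcjym zhbbv txks
Hunk 3: at line 1 remove [feqoh,wlio,gcsd] add [byz] -> 7 lines: tbw gaki byz bajx rcjym zhbbv txks
Final line 7: txks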